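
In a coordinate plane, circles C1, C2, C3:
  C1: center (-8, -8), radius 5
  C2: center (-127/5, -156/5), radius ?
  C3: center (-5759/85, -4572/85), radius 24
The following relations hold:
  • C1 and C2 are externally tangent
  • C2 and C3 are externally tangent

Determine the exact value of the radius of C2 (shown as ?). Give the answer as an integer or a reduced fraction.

1. [ext C1·C2]  r_C2² + 10r_C2 − 816 = 0  ⇒  r_C2 = 24 (r>0 drops 1)
2. [ext C2·C3]  r_C2² + 48r_C2 − 1728 = 0  ⇒  r_C2 = 24 (r>0 drops 1)

24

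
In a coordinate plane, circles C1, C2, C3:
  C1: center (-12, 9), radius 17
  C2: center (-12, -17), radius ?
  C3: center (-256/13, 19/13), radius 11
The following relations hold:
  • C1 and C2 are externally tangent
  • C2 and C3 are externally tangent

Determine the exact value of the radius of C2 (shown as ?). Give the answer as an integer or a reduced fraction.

9

1. [ext C1·C2]  r_C2² + 34r_C2 − 387 = 0  ⇒  r_C2 = 9 (r>0 drops 1)
2. [ext C2·C3]  r_C2² + 22r_C2 − 279 = 0  ⇒  r_C2 = 9 (r>0 drops 1)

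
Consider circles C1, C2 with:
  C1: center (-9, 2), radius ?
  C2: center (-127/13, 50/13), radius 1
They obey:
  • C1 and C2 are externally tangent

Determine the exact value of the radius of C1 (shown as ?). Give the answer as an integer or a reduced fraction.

1. [ext C1·C2]  r_C1² + 2r_C1 − 3 = 0  ⇒  r_C1 = 1 (r>0 drops 1)

1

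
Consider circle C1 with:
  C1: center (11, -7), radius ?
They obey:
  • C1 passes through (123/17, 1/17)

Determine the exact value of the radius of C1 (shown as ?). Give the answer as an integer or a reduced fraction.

8

1. [C1∋P]  r_C1² − 64 = 0  ⇒  r_C1 = 8 (r>0 drops 1)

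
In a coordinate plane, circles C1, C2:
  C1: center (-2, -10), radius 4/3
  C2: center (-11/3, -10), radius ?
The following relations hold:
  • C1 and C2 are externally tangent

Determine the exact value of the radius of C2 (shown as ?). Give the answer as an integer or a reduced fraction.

1/3

1. [ext C1·C2]  r_C2² + (8/3)r_C2 − 1 = 0  ⇒  r_C2 = 1/3 (r>0 drops 1)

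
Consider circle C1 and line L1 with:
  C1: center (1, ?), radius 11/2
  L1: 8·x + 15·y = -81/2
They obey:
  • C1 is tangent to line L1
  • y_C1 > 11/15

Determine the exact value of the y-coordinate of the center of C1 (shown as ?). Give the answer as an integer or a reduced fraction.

3

1. [C1‖L1]  y_C1² + (97/15)y_C1 − 142/5 = 0  ⇒  y_C1 = -142/15 or 3
2. given y_C1 > 11/15: keep 3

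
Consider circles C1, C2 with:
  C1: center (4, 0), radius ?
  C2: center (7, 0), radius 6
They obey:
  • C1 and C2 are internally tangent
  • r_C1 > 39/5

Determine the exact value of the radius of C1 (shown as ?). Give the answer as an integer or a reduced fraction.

9

1. [int C1,C2]  r_C1² − 12r_C1 + 27 = 0  ⇒  r_C1 = 3 or 9
2. given r_C1 > 39/5: keep 9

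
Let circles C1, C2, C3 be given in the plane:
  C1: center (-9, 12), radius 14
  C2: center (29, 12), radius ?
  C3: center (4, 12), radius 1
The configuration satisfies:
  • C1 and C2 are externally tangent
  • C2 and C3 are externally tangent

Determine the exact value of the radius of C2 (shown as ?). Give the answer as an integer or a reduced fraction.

24

1. [ext C1·C2]  r_C2² + 28r_C2 − 1248 = 0  ⇒  r_C2 = 24 (r>0 drops 1)
2. [ext C2·C3]  r_C2² + 2r_C2 − 624 = 0  ⇒  r_C2 = 24 (r>0 drops 1)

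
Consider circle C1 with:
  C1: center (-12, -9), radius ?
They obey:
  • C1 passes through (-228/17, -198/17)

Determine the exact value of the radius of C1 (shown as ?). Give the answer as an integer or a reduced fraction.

3

1. [C1∋P]  r_C1² − 9 = 0  ⇒  r_C1 = 3 (r>0 drops 1)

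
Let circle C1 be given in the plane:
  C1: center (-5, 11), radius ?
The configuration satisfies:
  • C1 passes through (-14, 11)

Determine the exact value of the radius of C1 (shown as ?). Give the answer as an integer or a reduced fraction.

1. [C1∋P]  r_C1² − 81 = 0  ⇒  r_C1 = 9 (r>0 drops 1)

9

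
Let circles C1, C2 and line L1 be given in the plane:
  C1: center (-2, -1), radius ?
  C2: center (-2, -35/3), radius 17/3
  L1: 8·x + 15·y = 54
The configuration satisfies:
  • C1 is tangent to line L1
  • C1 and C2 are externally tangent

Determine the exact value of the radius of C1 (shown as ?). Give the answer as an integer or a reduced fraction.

5

1. [C1‖L1]  r_C1² − 25 = 0  ⇒  r_C1 = 5 (r>0 drops 1)
2. [ext C1·C2]  r_C1² + (34/3)r_C1 − 245/3 = 0  ⇒  r_C1 = 5 (r>0 drops 1)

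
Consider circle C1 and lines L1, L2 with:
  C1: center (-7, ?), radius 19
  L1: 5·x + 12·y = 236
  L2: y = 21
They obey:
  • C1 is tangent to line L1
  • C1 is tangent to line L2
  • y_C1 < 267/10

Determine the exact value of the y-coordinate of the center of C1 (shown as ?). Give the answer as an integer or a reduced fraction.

1. [C1‖L1]  y_C1² − (271/6)y_C1 + 259/3 = 0  ⇒  y_C1 = 2 or 259/6
2. [C1‖L2]  y_C1² − 42y_C1 + 80 = 0  ⇒  y_C1 = 2 or 40

2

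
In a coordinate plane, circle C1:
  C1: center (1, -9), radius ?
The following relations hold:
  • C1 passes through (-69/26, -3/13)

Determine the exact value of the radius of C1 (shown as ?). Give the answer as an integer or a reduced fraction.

1. [C1∋P]  r_C1² − 361/4 = 0  ⇒  r_C1 = 19/2 (r>0 drops 1)

19/2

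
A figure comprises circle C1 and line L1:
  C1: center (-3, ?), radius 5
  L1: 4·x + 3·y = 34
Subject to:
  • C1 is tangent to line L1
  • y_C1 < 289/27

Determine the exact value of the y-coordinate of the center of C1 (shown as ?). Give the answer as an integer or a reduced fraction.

7

1. [C1‖L1]  y_C1² − (92/3)y_C1 + 497/3 = 0  ⇒  y_C1 = 7 or 71/3
2. given y_C1 < 289/27: keep 7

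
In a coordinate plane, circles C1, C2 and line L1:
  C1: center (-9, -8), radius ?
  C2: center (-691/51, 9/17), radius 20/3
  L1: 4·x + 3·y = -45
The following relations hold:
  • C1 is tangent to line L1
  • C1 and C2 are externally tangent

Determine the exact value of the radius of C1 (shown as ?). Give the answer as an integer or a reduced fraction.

3

1. [C1‖L1]  r_C1² − 9 = 0  ⇒  r_C1 = 3 (r>0 drops 1)
2. [ext C1·C2]  r_C1² + (40/3)r_C1 − 49 = 0  ⇒  r_C1 = 3 (r>0 drops 1)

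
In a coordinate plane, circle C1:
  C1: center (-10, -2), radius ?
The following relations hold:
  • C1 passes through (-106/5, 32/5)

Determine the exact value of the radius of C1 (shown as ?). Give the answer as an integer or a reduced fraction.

14

1. [C1∋P]  r_C1² − 196 = 0  ⇒  r_C1 = 14 (r>0 drops 1)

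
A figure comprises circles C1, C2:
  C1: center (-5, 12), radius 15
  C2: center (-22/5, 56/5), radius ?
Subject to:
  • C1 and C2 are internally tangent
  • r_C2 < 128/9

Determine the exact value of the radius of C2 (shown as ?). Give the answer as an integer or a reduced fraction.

14

1. [int C1,C2]  r_C2² − 30r_C2 + 224 = 0  ⇒  r_C2 = 14 or 16
2. given r_C2 < 128/9: keep 14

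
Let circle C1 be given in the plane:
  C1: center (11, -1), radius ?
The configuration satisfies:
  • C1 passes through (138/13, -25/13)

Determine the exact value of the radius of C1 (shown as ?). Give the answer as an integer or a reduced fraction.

1

1. [C1∋P]  r_C1² − 1 = 0  ⇒  r_C1 = 1 (r>0 drops 1)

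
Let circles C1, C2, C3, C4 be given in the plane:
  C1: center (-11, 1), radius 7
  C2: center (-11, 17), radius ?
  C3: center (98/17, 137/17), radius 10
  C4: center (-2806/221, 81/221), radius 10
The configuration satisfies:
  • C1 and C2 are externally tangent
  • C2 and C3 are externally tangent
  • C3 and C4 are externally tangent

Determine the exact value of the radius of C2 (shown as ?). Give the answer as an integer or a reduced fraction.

9

1. [ext C1·C2]  r_C2² + 14r_C2 − 207 = 0  ⇒  r_C2 = 9 (r>0 drops 1)
2. [ext C2·C3]  r_C2² + 20r_C2 − 261 = 0  ⇒  r_C2 = 9 (r>0 drops 1)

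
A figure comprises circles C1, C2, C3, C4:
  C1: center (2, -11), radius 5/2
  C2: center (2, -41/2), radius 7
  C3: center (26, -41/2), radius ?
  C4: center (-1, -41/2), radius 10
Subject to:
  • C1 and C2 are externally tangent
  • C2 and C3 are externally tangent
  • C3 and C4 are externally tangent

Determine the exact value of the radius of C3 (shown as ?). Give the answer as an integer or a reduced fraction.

1. [ext C2·C3]  r_C3² + 14r_C3 − 527 = 0  ⇒  r_C3 = 17 (r>0 drops 1)
2. [ext C3·C4]  r_C3² + 20r_C3 − 629 = 0  ⇒  r_C3 = 17 (r>0 drops 1)

17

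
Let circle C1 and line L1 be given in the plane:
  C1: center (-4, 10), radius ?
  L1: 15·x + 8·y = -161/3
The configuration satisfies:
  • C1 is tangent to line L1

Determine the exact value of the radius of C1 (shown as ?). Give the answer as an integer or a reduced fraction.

1. [C1‖L1]  r_C1² − 169/9 = 0  ⇒  r_C1 = 13/3 (r>0 drops 1)

13/3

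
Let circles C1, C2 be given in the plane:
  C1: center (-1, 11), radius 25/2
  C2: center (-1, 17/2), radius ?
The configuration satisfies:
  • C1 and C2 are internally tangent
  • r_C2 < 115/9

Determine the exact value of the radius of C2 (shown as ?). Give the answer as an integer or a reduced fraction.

1. [int C1,C2]  r_C2² − 25r_C2 + 150 = 0  ⇒  r_C2 = 10 or 15
2. given r_C2 < 115/9: keep 10

10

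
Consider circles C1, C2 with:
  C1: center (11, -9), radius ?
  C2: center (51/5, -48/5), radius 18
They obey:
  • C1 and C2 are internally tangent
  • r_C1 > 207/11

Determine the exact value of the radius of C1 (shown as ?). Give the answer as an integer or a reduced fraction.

19

1. [int C1,C2]  r_C1² − 36r_C1 + 323 = 0  ⇒  r_C1 = 17 or 19
2. given r_C1 > 207/11: keep 19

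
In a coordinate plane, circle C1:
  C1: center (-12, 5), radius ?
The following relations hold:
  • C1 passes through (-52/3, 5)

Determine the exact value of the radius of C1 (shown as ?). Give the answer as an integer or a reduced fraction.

1. [C1∋P]  r_C1² − 256/9 = 0  ⇒  r_C1 = 16/3 (r>0 drops 1)

16/3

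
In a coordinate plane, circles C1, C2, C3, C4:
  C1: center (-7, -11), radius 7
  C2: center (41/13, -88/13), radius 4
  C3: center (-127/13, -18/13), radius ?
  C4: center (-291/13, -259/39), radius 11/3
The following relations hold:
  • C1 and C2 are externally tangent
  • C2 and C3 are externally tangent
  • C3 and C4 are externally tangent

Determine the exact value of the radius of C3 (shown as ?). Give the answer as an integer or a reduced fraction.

10

1. [ext C2·C3]  r_C3² + 8r_C3 − 180 = 0  ⇒  r_C3 = 10 (r>0 drops 1)
2. [ext C3·C4]  r_C3² + (22/3)r_C3 − 520/3 = 0  ⇒  r_C3 = 10 (r>0 drops 1)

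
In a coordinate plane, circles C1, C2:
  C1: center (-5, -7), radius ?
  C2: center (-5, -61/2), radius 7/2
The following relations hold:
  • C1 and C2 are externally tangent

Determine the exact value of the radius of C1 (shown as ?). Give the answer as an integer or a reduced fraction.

1. [ext C1·C2]  r_C1² + 7r_C1 − 540 = 0  ⇒  r_C1 = 20 (r>0 drops 1)

20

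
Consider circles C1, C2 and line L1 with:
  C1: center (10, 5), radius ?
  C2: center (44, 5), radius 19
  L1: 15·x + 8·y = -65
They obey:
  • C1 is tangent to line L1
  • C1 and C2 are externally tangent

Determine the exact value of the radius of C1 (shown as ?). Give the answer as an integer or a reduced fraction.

15

1. [C1‖L1]  r_C1² − 225 = 0  ⇒  r_C1 = 15 (r>0 drops 1)
2. [ext C1·C2]  r_C1² + 38r_C1 − 795 = 0  ⇒  r_C1 = 15 (r>0 drops 1)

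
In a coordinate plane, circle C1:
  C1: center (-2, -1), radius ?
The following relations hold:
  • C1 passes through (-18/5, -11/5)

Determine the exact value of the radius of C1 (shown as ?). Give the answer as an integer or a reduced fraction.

2

1. [C1∋P]  r_C1² − 4 = 0  ⇒  r_C1 = 2 (r>0 drops 1)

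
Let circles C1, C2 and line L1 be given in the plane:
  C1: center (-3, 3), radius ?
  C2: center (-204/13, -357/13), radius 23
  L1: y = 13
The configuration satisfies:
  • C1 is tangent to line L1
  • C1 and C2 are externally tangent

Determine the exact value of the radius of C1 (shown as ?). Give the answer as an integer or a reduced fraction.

1. [C1‖L1]  r_C1² − 100 = 0  ⇒  r_C1 = 10 (r>0 drops 1)
2. [ext C1·C2]  r_C1² + 46r_C1 − 560 = 0  ⇒  r_C1 = 10 (r>0 drops 1)

10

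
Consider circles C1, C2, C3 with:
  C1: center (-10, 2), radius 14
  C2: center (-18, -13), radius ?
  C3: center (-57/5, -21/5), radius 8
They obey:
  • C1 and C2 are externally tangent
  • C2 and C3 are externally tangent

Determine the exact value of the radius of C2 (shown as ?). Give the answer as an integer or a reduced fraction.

3

1. [ext C1·C2]  r_C2² + 28r_C2 − 93 = 0  ⇒  r_C2 = 3 (r>0 drops 1)
2. [ext C2·C3]  r_C2² + 16r_C2 − 57 = 0  ⇒  r_C2 = 3 (r>0 drops 1)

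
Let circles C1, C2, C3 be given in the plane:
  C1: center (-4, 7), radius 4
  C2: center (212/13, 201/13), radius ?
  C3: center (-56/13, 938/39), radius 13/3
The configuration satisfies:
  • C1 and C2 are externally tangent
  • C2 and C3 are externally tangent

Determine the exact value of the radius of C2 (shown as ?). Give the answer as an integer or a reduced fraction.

18

1. [ext C1·C2]  r_C2² + 8r_C2 − 468 = 0  ⇒  r_C2 = 18 (r>0 drops 1)
2. [ext C2·C3]  r_C2² + (26/3)r_C2 − 480 = 0  ⇒  r_C2 = 18 (r>0 drops 1)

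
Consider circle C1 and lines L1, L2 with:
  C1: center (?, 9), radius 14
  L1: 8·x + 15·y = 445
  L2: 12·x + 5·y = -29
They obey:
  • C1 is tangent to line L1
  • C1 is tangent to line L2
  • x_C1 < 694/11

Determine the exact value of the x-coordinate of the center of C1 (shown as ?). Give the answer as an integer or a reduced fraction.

1. [C1‖L1]  x_C1² − (155/2)x_C1 + 1233/2 = 0  ⇒  x_C1 = 9 or 137/2
2. [C1‖L2]  x_C1² + (37/3)x_C1 − 192 = 0  ⇒  x_C1 = -64/3 or 9

9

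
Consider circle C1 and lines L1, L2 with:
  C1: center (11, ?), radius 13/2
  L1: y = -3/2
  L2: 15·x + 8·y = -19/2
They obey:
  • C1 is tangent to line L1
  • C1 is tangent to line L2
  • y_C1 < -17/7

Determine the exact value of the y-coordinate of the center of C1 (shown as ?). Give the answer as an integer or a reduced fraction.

-8

1. [C1‖L1]  y_C1² + 3y_C1 − 40 = 0  ⇒  y_C1 = -8 or 5
2. [C1‖L2]  y_C1² + (349/8)y_C1 + 285 = 0  ⇒  y_C1 = -285/8 or -8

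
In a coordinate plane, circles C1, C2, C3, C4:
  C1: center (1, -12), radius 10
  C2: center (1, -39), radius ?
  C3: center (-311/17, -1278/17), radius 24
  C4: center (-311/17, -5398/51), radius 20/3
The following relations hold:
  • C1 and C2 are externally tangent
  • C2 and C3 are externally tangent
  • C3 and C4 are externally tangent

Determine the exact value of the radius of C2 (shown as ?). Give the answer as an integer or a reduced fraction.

17

1. [ext C1·C2]  r_C2² + 20r_C2 − 629 = 0  ⇒  r_C2 = 17 (r>0 drops 1)
2. [ext C2·C3]  r_C2² + 48r_C2 − 1105 = 0  ⇒  r_C2 = 17 (r>0 drops 1)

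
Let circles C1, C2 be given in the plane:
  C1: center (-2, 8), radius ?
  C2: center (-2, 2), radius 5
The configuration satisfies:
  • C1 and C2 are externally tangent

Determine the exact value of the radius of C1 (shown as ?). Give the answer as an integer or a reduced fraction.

1

1. [ext C1·C2]  r_C1² + 10r_C1 − 11 = 0  ⇒  r_C1 = 1 (r>0 drops 1)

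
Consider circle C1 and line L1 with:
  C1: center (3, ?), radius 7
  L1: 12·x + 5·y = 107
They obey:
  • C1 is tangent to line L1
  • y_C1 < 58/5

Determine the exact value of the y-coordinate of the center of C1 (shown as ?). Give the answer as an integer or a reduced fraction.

1. [C1‖L1]  y_C1² − (142/5)y_C1 − 648/5 = 0  ⇒  y_C1 = -4 or 162/5
2. given y_C1 < 58/5: keep -4

-4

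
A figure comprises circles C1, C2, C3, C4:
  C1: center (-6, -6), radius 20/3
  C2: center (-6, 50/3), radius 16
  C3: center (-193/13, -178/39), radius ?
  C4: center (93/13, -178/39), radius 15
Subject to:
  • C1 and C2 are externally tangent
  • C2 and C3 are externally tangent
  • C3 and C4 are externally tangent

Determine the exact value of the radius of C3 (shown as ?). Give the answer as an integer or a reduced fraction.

1. [ext C2·C3]  r_C3² + 32r_C3 − 273 = 0  ⇒  r_C3 = 7 (r>0 drops 1)
2. [ext C3·C4]  r_C3² + 30r_C3 − 259 = 0  ⇒  r_C3 = 7 (r>0 drops 1)

7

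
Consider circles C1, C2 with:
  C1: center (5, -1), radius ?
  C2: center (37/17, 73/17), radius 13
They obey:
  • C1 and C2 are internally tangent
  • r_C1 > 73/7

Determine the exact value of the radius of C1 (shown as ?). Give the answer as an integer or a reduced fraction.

19

1. [int C1,C2]  r_C1² − 26r_C1 + 133 = 0  ⇒  r_C1 = 7 or 19
2. given r_C1 > 73/7: keep 19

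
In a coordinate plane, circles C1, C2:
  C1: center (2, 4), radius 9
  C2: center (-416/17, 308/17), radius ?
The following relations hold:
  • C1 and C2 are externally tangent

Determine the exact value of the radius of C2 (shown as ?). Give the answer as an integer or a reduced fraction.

1. [ext C1·C2]  r_C2² + 18r_C2 − 819 = 0  ⇒  r_C2 = 21 (r>0 drops 1)

21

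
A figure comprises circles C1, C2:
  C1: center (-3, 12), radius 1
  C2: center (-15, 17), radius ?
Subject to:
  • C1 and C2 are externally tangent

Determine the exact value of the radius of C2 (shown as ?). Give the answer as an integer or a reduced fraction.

12

1. [ext C1·C2]  r_C2² + 2r_C2 − 168 = 0  ⇒  r_C2 = 12 (r>0 drops 1)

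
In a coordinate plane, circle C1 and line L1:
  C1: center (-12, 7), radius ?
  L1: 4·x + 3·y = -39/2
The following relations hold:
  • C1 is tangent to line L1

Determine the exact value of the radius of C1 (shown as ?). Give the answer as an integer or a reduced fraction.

3/2

1. [C1‖L1]  r_C1² − 9/4 = 0  ⇒  r_C1 = 3/2 (r>0 drops 1)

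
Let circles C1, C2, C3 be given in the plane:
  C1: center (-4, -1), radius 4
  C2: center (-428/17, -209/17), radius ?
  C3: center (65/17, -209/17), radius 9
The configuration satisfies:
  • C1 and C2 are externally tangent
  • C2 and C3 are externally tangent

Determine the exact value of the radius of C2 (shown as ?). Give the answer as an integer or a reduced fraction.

1. [ext C1·C2]  r_C2² + 8r_C2 − 560 = 0  ⇒  r_C2 = 20 (r>0 drops 1)
2. [ext C2·C3]  r_C2² + 18r_C2 − 760 = 0  ⇒  r_C2 = 20 (r>0 drops 1)

20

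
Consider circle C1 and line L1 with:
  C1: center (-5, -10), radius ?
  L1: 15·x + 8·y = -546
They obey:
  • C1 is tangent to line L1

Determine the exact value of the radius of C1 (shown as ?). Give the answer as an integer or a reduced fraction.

1. [C1‖L1]  r_C1² − 529 = 0  ⇒  r_C1 = 23 (r>0 drops 1)

23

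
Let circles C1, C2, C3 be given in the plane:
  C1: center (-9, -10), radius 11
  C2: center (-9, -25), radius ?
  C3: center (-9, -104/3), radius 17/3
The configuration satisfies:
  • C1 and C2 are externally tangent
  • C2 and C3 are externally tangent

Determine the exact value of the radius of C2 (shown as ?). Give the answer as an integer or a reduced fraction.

1. [ext C1·C2]  r_C2² + 22r_C2 − 104 = 0  ⇒  r_C2 = 4 (r>0 drops 1)
2. [ext C2·C3]  r_C2² + (34/3)r_C2 − 184/3 = 0  ⇒  r_C2 = 4 (r>0 drops 1)

4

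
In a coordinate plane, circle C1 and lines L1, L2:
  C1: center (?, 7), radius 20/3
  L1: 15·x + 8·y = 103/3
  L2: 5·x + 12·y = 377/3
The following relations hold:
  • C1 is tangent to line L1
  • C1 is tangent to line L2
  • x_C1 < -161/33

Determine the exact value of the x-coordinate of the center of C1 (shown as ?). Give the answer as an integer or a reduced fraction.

-9

1. [C1‖L1]  x_C1² + (26/9)x_C1 − 55 = 0  ⇒  x_C1 = -9 or 55/9
2. [C1‖L2]  x_C1² − (50/3)x_C1 − 231 = 0  ⇒  x_C1 = -9 or 77/3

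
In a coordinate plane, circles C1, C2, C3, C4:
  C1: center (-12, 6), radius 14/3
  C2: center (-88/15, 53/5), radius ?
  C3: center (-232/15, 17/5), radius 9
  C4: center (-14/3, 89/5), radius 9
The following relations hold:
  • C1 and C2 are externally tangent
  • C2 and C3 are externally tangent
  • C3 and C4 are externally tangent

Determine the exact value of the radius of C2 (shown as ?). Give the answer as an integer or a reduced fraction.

1. [ext C1·C2]  r_C2² + (28/3)r_C2 − 37 = 0  ⇒  r_C2 = 3 (r>0 drops 1)
2. [ext C2·C3]  r_C2² + 18r_C2 − 63 = 0  ⇒  r_C2 = 3 (r>0 drops 1)

3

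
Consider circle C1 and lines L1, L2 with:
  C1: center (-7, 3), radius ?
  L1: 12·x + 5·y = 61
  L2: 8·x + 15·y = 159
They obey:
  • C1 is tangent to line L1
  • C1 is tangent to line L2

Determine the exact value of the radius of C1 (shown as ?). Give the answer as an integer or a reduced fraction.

1. [C1‖L1]  r_C1² − 100 = 0  ⇒  r_C1 = 10 (r>0 drops 1)
2. [C1‖L2]  r_C1² − 100 = 0  ⇒  r_C1 = 10 (r>0 drops 1)

10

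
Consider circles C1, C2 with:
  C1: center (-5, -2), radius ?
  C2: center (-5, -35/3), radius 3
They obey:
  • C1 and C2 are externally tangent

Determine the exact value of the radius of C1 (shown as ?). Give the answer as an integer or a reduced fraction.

1. [ext C1·C2]  r_C1² + 6r_C1 − 760/9 = 0  ⇒  r_C1 = 20/3 (r>0 drops 1)

20/3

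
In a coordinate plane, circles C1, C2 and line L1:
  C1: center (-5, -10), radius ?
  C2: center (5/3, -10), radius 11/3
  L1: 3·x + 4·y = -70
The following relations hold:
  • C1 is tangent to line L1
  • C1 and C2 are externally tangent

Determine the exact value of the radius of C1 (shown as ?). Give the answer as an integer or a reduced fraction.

1. [C1‖L1]  r_C1² − 9 = 0  ⇒  r_C1 = 3 (r>0 drops 1)
2. [ext C1·C2]  r_C1² + (22/3)r_C1 − 31 = 0  ⇒  r_C1 = 3 (r>0 drops 1)

3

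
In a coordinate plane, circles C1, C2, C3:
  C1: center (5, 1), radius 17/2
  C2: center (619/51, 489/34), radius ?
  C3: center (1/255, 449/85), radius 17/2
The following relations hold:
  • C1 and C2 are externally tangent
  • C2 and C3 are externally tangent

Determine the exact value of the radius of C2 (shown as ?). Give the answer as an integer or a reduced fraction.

20/3

1. [ext C1·C2]  r_C2² + 17r_C2 − 1420/9 = 0  ⇒  r_C2 = 20/3 (r>0 drops 1)
2. [ext C2·C3]  r_C2² + 17r_C2 − 1420/9 = 0  ⇒  r_C2 = 20/3 (r>0 drops 1)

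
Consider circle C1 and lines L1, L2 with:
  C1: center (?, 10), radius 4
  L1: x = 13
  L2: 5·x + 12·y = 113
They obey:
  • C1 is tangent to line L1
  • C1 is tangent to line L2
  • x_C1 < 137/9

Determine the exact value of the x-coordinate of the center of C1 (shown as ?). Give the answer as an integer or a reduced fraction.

9

1. [C1‖L1]  x_C1² − 26x_C1 + 153 = 0  ⇒  x_C1 = 9 or 17
2. [C1‖L2]  x_C1² + (14/5)x_C1 − 531/5 = 0  ⇒  x_C1 = -59/5 or 9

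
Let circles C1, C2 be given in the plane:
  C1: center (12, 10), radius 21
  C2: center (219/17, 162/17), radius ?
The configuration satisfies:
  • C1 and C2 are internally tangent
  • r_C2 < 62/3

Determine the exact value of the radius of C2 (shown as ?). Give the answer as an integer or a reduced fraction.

1. [int C1,C2]  r_C2² − 42r_C2 + 440 = 0  ⇒  r_C2 = 20 or 22
2. given r_C2 < 62/3: keep 20

20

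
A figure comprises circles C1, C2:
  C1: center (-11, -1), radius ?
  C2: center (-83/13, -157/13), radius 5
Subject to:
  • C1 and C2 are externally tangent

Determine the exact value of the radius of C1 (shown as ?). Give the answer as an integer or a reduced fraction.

7

1. [ext C1·C2]  r_C1² + 10r_C1 − 119 = 0  ⇒  r_C1 = 7 (r>0 drops 1)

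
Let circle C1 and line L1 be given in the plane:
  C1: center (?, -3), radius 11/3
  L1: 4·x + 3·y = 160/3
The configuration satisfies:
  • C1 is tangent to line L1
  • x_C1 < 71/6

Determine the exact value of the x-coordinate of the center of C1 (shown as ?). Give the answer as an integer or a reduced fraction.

1. [C1‖L1]  x_C1² − (187/6)x_C1 + 1331/6 = 0  ⇒  x_C1 = 11 or 121/6
2. given x_C1 < 71/6: keep 11

11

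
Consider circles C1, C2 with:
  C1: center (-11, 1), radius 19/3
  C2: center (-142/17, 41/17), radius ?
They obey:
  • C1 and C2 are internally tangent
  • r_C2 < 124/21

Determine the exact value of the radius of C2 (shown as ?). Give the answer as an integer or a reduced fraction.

1. [int C1,C2]  r_C2² − (38/3)r_C2 + 280/9 = 0  ⇒  r_C2 = 10/3 or 28/3
2. given r_C2 < 124/21: keep 10/3

10/3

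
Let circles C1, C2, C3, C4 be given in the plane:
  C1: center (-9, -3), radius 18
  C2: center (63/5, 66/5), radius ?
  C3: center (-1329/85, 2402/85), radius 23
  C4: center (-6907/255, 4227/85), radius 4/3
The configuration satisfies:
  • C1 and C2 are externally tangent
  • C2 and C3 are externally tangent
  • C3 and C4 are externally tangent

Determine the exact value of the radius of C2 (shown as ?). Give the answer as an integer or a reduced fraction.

1. [ext C1·C2]  r_C2² + 36r_C2 − 405 = 0  ⇒  r_C2 = 9 (r>0 drops 1)
2. [ext C2·C3]  r_C2² + 46r_C2 − 495 = 0  ⇒  r_C2 = 9 (r>0 drops 1)

9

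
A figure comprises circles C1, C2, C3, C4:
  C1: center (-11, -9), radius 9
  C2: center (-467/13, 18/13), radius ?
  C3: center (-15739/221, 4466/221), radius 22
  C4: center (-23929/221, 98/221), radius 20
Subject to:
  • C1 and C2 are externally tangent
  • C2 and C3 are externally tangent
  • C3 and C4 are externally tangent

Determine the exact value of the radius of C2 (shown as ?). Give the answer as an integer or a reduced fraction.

1. [ext C1·C2]  r_C2² + 18r_C2 − 648 = 0  ⇒  r_C2 = 18 (r>0 drops 1)
2. [ext C2·C3]  r_C2² + 44r_C2 − 1116 = 0  ⇒  r_C2 = 18 (r>0 drops 1)

18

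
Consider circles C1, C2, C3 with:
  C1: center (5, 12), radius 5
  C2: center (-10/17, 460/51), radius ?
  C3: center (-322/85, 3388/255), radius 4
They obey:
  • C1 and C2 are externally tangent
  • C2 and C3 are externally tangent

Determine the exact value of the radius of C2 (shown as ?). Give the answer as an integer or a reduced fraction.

4/3

1. [ext C1·C2]  r_C2² + 10r_C2 − 136/9 = 0  ⇒  r_C2 = 4/3 (r>0 drops 1)
2. [ext C2·C3]  r_C2² + 8r_C2 − 112/9 = 0  ⇒  r_C2 = 4/3 (r>0 drops 1)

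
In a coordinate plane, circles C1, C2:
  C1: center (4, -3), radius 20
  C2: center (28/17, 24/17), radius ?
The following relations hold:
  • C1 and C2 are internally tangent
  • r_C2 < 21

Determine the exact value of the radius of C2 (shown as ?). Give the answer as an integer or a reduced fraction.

1. [int C1,C2]  r_C2² − 40r_C2 + 375 = 0  ⇒  r_C2 = 15 or 25
2. given r_C2 < 21: keep 15

15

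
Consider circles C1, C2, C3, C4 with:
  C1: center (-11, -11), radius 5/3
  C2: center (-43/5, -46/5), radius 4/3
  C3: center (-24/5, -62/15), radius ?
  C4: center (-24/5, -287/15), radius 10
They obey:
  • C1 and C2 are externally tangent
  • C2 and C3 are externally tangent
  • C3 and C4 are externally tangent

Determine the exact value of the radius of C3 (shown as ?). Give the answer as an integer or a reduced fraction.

1. [ext C2·C3]  r_C3² + (8/3)r_C3 − 115/3 = 0  ⇒  r_C3 = 5 (r>0 drops 1)
2. [ext C3·C4]  r_C3² + 20r_C3 − 125 = 0  ⇒  r_C3 = 5 (r>0 drops 1)

5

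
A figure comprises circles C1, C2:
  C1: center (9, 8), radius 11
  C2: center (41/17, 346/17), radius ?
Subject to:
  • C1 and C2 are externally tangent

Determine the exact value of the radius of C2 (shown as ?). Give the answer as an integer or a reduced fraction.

3

1. [ext C1·C2]  r_C2² + 22r_C2 − 75 = 0  ⇒  r_C2 = 3 (r>0 drops 1)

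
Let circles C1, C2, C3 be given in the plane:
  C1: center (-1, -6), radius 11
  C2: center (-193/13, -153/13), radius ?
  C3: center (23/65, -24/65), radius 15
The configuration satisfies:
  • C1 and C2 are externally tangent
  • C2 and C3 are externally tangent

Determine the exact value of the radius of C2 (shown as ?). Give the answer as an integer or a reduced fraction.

1. [ext C1·C2]  r_C2² + 22r_C2 − 104 = 0  ⇒  r_C2 = 4 (r>0 drops 1)
2. [ext C2·C3]  r_C2² + 30r_C2 − 136 = 0  ⇒  r_C2 = 4 (r>0 drops 1)

4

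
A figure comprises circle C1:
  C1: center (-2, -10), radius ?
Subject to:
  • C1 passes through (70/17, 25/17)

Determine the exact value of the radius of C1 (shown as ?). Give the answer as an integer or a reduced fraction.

13

1. [C1∋P]  r_C1² − 169 = 0  ⇒  r_C1 = 13 (r>0 drops 1)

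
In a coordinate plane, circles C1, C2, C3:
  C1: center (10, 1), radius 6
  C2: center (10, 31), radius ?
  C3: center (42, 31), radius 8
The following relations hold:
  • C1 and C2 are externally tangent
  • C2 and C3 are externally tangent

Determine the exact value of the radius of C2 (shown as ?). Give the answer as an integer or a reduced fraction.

24

1. [ext C1·C2]  r_C2² + 12r_C2 − 864 = 0  ⇒  r_C2 = 24 (r>0 drops 1)
2. [ext C2·C3]  r_C2² + 16r_C2 − 960 = 0  ⇒  r_C2 = 24 (r>0 drops 1)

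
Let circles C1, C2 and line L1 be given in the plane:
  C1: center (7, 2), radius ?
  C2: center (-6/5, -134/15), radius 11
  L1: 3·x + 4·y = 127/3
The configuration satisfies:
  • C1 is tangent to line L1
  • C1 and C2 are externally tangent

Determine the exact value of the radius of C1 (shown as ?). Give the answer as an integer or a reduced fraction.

1. [C1‖L1]  r_C1² − 64/9 = 0  ⇒  r_C1 = 8/3 (r>0 drops 1)
2. [ext C1·C2]  r_C1² + 22r_C1 − 592/9 = 0  ⇒  r_C1 = 8/3 (r>0 drops 1)

8/3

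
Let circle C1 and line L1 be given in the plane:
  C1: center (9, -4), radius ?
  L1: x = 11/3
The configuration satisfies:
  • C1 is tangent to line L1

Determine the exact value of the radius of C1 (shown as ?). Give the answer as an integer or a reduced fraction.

16/3

1. [C1‖L1]  r_C1² − 256/9 = 0  ⇒  r_C1 = 16/3 (r>0 drops 1)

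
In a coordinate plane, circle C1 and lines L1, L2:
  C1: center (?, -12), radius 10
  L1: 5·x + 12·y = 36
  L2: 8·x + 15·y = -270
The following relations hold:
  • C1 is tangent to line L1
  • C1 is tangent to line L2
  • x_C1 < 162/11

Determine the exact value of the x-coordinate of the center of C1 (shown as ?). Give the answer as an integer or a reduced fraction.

10

1. [C1‖L1]  x_C1² − 72x_C1 + 620 = 0  ⇒  x_C1 = 10 or 62
2. [C1‖L2]  x_C1² + (45/2)x_C1 − 325 = 0  ⇒  x_C1 = -65/2 or 10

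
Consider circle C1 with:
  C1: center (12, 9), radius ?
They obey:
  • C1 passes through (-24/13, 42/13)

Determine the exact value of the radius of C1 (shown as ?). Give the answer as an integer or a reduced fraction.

15

1. [C1∋P]  r_C1² − 225 = 0  ⇒  r_C1 = 15 (r>0 drops 1)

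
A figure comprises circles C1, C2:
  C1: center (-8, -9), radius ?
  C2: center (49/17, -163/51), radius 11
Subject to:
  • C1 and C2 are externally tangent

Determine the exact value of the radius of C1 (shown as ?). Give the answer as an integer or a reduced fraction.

1. [ext C1·C2]  r_C1² + 22r_C1 − 280/9 = 0  ⇒  r_C1 = 4/3 (r>0 drops 1)

4/3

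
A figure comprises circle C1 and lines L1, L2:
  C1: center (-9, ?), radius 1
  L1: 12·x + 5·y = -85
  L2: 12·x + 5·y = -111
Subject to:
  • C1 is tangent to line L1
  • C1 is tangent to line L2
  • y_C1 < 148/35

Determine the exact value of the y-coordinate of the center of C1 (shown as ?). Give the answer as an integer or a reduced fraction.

2

1. [C1‖L1]  y_C1² − (46/5)y_C1 + 72/5 = 0  ⇒  y_C1 = 2 or 36/5
2. [C1‖L2]  y_C1² + (6/5)y_C1 − 32/5 = 0  ⇒  y_C1 = -16/5 or 2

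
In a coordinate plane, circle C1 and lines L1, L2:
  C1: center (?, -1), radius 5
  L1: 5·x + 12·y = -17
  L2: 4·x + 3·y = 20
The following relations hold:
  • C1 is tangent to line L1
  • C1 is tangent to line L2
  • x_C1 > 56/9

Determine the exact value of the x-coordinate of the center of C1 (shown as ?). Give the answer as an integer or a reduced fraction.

12

1. [C1‖L1]  x_C1² + 2x_C1 − 168 = 0  ⇒  x_C1 = -14 or 12
2. [C1‖L2]  x_C1² − (23/2)x_C1 − 6 = 0  ⇒  x_C1 = -1/2 or 12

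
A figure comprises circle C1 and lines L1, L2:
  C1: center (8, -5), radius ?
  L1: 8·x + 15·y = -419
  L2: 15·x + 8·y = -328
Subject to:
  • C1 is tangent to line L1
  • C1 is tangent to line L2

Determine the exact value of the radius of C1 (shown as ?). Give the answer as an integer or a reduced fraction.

24

1. [C1‖L1]  r_C1² − 576 = 0  ⇒  r_C1 = 24 (r>0 drops 1)
2. [C1‖L2]  r_C1² − 576 = 0  ⇒  r_C1 = 24 (r>0 drops 1)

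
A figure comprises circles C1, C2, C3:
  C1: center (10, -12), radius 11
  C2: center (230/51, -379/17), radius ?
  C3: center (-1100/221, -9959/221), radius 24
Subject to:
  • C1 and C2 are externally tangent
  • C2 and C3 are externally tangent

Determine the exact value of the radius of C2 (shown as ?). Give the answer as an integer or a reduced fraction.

1. [ext C1·C2]  r_C2² + 22r_C2 − 136/9 = 0  ⇒  r_C2 = 2/3 (r>0 drops 1)
2. [ext C2·C3]  r_C2² + 48r_C2 − 292/9 = 0  ⇒  r_C2 = 2/3 (r>0 drops 1)

2/3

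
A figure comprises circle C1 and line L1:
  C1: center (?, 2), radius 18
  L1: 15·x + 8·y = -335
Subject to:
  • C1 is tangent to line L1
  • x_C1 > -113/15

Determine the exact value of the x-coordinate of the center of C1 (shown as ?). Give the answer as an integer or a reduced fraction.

-3

1. [C1‖L1]  x_C1² + (234/5)x_C1 + 657/5 = 0  ⇒  x_C1 = -219/5 or -3
2. given x_C1 > -113/15: keep -3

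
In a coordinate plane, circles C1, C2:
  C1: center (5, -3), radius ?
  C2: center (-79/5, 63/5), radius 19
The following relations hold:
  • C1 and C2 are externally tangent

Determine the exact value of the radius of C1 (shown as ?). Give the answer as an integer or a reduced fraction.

7

1. [ext C1·C2]  r_C1² + 38r_C1 − 315 = 0  ⇒  r_C1 = 7 (r>0 drops 1)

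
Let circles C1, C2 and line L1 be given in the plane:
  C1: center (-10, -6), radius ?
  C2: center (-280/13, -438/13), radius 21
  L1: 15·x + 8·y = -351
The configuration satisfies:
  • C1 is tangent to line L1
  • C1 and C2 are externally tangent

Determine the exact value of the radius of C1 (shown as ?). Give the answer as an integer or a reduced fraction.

1. [C1‖L1]  r_C1² − 81 = 0  ⇒  r_C1 = 9 (r>0 drops 1)
2. [ext C1·C2]  r_C1² + 42r_C1 − 459 = 0  ⇒  r_C1 = 9 (r>0 drops 1)

9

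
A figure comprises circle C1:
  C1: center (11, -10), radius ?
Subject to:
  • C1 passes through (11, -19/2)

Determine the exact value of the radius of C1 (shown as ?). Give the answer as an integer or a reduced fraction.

1/2

1. [C1∋P]  r_C1² − 1/4 = 0  ⇒  r_C1 = 1/2 (r>0 drops 1)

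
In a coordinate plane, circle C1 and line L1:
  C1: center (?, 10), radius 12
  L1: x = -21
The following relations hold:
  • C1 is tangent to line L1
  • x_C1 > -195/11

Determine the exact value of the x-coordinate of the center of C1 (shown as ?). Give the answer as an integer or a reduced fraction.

-9

1. [C1‖L1]  x_C1² + 42x_C1 + 297 = 0  ⇒  x_C1 = -33 or -9
2. given x_C1 > -195/11: keep -9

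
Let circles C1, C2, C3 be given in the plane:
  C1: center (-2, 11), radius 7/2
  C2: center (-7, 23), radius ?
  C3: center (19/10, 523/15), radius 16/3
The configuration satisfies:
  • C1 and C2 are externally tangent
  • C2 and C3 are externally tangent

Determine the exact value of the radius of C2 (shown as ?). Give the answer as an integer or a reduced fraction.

19/2

1. [ext C1·C2]  r_C2² + 7r_C2 − 627/4 = 0  ⇒  r_C2 = 19/2 (r>0 drops 1)
2. [ext C2·C3]  r_C2² + (32/3)r_C2 − 2299/12 = 0  ⇒  r_C2 = 19/2 (r>0 drops 1)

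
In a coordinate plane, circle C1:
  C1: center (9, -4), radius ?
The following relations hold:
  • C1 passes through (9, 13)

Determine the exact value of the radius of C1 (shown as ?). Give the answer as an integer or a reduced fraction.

1. [C1∋P]  r_C1² − 289 = 0  ⇒  r_C1 = 17 (r>0 drops 1)

17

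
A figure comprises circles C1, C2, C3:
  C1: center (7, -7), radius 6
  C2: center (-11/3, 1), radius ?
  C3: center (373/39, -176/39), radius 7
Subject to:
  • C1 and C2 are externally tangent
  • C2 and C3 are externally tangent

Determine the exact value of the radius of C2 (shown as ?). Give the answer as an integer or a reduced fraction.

22/3

1. [ext C1·C2]  r_C2² + 12r_C2 − 1276/9 = 0  ⇒  r_C2 = 22/3 (r>0 drops 1)
2. [ext C2·C3]  r_C2² + 14r_C2 − 1408/9 = 0  ⇒  r_C2 = 22/3 (r>0 drops 1)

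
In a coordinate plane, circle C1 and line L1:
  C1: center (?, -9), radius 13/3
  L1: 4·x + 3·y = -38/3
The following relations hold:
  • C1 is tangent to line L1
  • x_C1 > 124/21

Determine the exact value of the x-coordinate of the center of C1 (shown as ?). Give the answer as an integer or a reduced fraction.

1. [C1‖L1]  x_C1² − (43/6)x_C1 − 33/2 = 0  ⇒  x_C1 = -11/6 or 9
2. given x_C1 > 124/21: keep 9

9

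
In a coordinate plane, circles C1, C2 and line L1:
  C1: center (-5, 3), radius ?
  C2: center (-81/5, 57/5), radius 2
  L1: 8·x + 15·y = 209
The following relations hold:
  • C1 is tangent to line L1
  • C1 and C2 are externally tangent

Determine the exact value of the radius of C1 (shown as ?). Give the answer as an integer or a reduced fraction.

1. [C1‖L1]  r_C1² − 144 = 0  ⇒  r_C1 = 12 (r>0 drops 1)
2. [ext C1·C2]  r_C1² + 4r_C1 − 192 = 0  ⇒  r_C1 = 12 (r>0 drops 1)

12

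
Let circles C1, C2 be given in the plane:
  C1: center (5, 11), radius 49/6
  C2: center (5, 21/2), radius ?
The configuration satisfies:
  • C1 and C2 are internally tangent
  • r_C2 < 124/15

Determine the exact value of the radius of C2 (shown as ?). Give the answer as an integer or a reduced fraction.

23/3

1. [int C1,C2]  r_C2² − (49/3)r_C2 + 598/9 = 0  ⇒  r_C2 = 23/3 or 26/3
2. given r_C2 < 124/15: keep 23/3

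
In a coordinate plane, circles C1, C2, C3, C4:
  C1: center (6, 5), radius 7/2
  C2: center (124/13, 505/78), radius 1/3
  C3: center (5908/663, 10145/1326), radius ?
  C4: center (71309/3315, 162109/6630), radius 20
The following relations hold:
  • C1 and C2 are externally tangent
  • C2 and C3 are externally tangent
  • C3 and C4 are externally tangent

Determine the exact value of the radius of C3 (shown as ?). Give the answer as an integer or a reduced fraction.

1

1. [ext C2·C3]  r_C3² + (2/3)r_C3 − 5/3 = 0  ⇒  r_C3 = 1 (r>0 drops 1)
2. [ext C3·C4]  r_C3² + 40r_C3 − 41 = 0  ⇒  r_C3 = 1 (r>0 drops 1)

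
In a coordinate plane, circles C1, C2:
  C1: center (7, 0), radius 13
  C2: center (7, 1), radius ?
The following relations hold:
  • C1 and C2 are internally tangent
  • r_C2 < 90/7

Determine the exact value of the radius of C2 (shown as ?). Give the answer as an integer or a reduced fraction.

1. [int C1,C2]  r_C2² − 26r_C2 + 168 = 0  ⇒  r_C2 = 12 or 14
2. given r_C2 < 90/7: keep 12

12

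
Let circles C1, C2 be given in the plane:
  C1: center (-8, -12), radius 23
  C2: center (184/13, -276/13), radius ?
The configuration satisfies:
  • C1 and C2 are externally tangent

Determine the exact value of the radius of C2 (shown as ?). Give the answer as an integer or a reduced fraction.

1. [ext C1·C2]  r_C2² + 46r_C2 − 47 = 0  ⇒  r_C2 = 1 (r>0 drops 1)

1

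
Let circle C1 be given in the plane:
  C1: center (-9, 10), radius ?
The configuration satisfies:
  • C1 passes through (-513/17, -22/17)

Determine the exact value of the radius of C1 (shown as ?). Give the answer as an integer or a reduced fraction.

1. [C1∋P]  r_C1² − 576 = 0  ⇒  r_C1 = 24 (r>0 drops 1)

24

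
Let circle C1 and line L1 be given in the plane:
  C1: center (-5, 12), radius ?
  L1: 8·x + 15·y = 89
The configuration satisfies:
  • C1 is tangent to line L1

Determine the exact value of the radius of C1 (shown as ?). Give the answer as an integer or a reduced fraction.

3

1. [C1‖L1]  r_C1² − 9 = 0  ⇒  r_C1 = 3 (r>0 drops 1)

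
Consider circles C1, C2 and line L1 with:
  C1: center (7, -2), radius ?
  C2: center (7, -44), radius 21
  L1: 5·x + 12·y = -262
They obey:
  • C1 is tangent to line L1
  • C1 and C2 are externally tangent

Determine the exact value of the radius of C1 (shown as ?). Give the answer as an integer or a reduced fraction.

21

1. [C1‖L1]  r_C1² − 441 = 0  ⇒  r_C1 = 21 (r>0 drops 1)
2. [ext C1·C2]  r_C1² + 42r_C1 − 1323 = 0  ⇒  r_C1 = 21 (r>0 drops 1)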